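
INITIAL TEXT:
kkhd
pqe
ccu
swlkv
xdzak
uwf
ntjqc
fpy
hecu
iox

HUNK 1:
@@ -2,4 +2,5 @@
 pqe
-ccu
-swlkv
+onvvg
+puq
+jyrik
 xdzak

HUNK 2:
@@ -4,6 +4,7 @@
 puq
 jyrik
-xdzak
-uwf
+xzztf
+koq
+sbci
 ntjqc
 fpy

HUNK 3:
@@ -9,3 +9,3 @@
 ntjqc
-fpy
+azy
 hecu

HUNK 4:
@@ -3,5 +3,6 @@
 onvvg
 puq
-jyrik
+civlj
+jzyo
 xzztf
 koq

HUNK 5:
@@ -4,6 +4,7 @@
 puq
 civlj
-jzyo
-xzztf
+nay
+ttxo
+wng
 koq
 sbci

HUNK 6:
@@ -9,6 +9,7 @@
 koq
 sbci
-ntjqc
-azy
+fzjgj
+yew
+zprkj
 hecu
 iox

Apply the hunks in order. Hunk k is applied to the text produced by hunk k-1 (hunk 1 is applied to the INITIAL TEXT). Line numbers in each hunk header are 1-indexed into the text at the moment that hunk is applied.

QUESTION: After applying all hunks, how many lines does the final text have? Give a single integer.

Hunk 1: at line 2 remove [ccu,swlkv] add [onvvg,puq,jyrik] -> 11 lines: kkhd pqe onvvg puq jyrik xdzak uwf ntjqc fpy hecu iox
Hunk 2: at line 4 remove [xdzak,uwf] add [xzztf,koq,sbci] -> 12 lines: kkhd pqe onvvg puq jyrik xzztf koq sbci ntjqc fpy hecu iox
Hunk 3: at line 9 remove [fpy] add [azy] -> 12 lines: kkhd pqe onvvg puq jyrik xzztf koq sbci ntjqc azy hecu iox
Hunk 4: at line 3 remove [jyrik] add [civlj,jzyo] -> 13 lines: kkhd pqe onvvg puq civlj jzyo xzztf koq sbci ntjqc azy hecu iox
Hunk 5: at line 4 remove [jzyo,xzztf] add [nay,ttxo,wng] -> 14 lines: kkhd pqe onvvg puq civlj nay ttxo wng koq sbci ntjqc azy hecu iox
Hunk 6: at line 9 remove [ntjqc,azy] add [fzjgj,yew,zprkj] -> 15 lines: kkhd pqe onvvg puq civlj nay ttxo wng koq sbci fzjgj yew zprkj hecu iox
Final line count: 15

Answer: 15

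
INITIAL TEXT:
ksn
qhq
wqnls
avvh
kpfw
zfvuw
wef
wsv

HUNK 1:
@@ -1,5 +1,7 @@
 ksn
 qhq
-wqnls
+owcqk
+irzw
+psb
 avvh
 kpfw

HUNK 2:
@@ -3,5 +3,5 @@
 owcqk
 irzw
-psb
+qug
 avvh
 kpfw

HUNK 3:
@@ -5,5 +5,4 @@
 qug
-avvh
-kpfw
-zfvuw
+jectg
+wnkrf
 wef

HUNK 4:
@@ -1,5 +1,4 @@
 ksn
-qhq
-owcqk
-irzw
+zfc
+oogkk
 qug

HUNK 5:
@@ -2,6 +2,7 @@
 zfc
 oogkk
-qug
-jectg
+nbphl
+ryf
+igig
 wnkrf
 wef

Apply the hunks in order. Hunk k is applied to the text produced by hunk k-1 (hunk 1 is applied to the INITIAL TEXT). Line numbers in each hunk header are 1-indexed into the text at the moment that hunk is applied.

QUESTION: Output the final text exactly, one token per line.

Answer: ksn
zfc
oogkk
nbphl
ryf
igig
wnkrf
wef
wsv

Derivation:
Hunk 1: at line 1 remove [wqnls] add [owcqk,irzw,psb] -> 10 lines: ksn qhq owcqk irzw psb avvh kpfw zfvuw wef wsv
Hunk 2: at line 3 remove [psb] add [qug] -> 10 lines: ksn qhq owcqk irzw qug avvh kpfw zfvuw wef wsv
Hunk 3: at line 5 remove [avvh,kpfw,zfvuw] add [jectg,wnkrf] -> 9 lines: ksn qhq owcqk irzw qug jectg wnkrf wef wsv
Hunk 4: at line 1 remove [qhq,owcqk,irzw] add [zfc,oogkk] -> 8 lines: ksn zfc oogkk qug jectg wnkrf wef wsv
Hunk 5: at line 2 remove [qug,jectg] add [nbphl,ryf,igig] -> 9 lines: ksn zfc oogkk nbphl ryf igig wnkrf wef wsv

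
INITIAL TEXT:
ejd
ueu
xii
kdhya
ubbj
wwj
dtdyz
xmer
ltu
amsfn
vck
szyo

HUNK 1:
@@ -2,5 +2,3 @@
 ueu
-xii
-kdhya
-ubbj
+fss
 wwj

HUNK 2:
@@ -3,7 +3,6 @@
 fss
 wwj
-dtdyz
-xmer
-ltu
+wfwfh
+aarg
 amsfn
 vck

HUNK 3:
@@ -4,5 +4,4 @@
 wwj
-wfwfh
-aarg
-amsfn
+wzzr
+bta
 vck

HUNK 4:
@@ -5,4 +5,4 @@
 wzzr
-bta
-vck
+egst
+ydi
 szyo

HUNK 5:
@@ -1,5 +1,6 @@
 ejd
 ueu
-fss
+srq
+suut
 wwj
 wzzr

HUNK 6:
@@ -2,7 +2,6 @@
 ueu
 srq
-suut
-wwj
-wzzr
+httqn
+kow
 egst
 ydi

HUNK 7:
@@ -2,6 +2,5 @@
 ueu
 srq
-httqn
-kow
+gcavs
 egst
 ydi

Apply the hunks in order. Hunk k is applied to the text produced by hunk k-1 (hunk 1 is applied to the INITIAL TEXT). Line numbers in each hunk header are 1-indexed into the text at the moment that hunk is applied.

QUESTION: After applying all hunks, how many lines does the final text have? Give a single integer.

Hunk 1: at line 2 remove [xii,kdhya,ubbj] add [fss] -> 10 lines: ejd ueu fss wwj dtdyz xmer ltu amsfn vck szyo
Hunk 2: at line 3 remove [dtdyz,xmer,ltu] add [wfwfh,aarg] -> 9 lines: ejd ueu fss wwj wfwfh aarg amsfn vck szyo
Hunk 3: at line 4 remove [wfwfh,aarg,amsfn] add [wzzr,bta] -> 8 lines: ejd ueu fss wwj wzzr bta vck szyo
Hunk 4: at line 5 remove [bta,vck] add [egst,ydi] -> 8 lines: ejd ueu fss wwj wzzr egst ydi szyo
Hunk 5: at line 1 remove [fss] add [srq,suut] -> 9 lines: ejd ueu srq suut wwj wzzr egst ydi szyo
Hunk 6: at line 2 remove [suut,wwj,wzzr] add [httqn,kow] -> 8 lines: ejd ueu srq httqn kow egst ydi szyo
Hunk 7: at line 2 remove [httqn,kow] add [gcavs] -> 7 lines: ejd ueu srq gcavs egst ydi szyo
Final line count: 7

Answer: 7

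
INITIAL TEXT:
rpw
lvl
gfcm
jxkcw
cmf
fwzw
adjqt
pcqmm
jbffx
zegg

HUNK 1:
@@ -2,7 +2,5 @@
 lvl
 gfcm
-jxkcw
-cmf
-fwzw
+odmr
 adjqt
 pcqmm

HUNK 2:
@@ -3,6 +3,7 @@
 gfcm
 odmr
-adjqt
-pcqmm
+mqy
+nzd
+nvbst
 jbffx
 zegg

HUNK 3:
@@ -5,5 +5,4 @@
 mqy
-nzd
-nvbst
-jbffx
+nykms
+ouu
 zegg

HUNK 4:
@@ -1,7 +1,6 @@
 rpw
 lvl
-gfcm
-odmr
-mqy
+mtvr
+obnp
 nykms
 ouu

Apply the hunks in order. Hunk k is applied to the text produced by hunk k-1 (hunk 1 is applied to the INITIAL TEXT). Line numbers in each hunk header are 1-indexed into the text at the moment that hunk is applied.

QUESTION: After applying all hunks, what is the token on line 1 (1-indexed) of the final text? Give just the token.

Answer: rpw

Derivation:
Hunk 1: at line 2 remove [jxkcw,cmf,fwzw] add [odmr] -> 8 lines: rpw lvl gfcm odmr adjqt pcqmm jbffx zegg
Hunk 2: at line 3 remove [adjqt,pcqmm] add [mqy,nzd,nvbst] -> 9 lines: rpw lvl gfcm odmr mqy nzd nvbst jbffx zegg
Hunk 3: at line 5 remove [nzd,nvbst,jbffx] add [nykms,ouu] -> 8 lines: rpw lvl gfcm odmr mqy nykms ouu zegg
Hunk 4: at line 1 remove [gfcm,odmr,mqy] add [mtvr,obnp] -> 7 lines: rpw lvl mtvr obnp nykms ouu zegg
Final line 1: rpw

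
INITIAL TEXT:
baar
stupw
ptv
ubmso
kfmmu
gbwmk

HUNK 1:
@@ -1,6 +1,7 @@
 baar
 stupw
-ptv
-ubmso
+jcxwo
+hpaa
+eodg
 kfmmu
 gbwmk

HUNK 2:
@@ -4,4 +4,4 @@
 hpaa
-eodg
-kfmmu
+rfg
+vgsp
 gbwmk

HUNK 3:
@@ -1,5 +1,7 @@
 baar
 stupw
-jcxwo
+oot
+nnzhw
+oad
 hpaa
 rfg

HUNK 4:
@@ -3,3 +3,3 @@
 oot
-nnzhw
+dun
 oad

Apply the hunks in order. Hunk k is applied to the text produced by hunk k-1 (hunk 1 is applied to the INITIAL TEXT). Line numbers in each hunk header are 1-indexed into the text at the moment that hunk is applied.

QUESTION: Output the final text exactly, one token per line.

Hunk 1: at line 1 remove [ptv,ubmso] add [jcxwo,hpaa,eodg] -> 7 lines: baar stupw jcxwo hpaa eodg kfmmu gbwmk
Hunk 2: at line 4 remove [eodg,kfmmu] add [rfg,vgsp] -> 7 lines: baar stupw jcxwo hpaa rfg vgsp gbwmk
Hunk 3: at line 1 remove [jcxwo] add [oot,nnzhw,oad] -> 9 lines: baar stupw oot nnzhw oad hpaa rfg vgsp gbwmk
Hunk 4: at line 3 remove [nnzhw] add [dun] -> 9 lines: baar stupw oot dun oad hpaa rfg vgsp gbwmk

Answer: baar
stupw
oot
dun
oad
hpaa
rfg
vgsp
gbwmk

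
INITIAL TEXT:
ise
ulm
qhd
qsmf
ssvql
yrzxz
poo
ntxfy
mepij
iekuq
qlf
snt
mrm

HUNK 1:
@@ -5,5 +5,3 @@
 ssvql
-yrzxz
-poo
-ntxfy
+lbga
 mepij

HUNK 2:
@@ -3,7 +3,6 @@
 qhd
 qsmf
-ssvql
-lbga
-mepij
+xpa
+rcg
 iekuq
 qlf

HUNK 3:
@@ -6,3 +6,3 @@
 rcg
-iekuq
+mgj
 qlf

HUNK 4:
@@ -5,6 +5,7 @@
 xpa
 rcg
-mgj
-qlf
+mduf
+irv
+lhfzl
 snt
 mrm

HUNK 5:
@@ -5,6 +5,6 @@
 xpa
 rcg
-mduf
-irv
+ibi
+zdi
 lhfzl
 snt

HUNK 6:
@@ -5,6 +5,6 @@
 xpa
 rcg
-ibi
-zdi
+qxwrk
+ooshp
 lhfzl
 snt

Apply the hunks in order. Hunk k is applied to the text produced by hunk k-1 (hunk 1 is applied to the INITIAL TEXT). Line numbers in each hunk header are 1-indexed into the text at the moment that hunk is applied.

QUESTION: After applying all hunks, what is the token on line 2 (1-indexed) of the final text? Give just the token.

Hunk 1: at line 5 remove [yrzxz,poo,ntxfy] add [lbga] -> 11 lines: ise ulm qhd qsmf ssvql lbga mepij iekuq qlf snt mrm
Hunk 2: at line 3 remove [ssvql,lbga,mepij] add [xpa,rcg] -> 10 lines: ise ulm qhd qsmf xpa rcg iekuq qlf snt mrm
Hunk 3: at line 6 remove [iekuq] add [mgj] -> 10 lines: ise ulm qhd qsmf xpa rcg mgj qlf snt mrm
Hunk 4: at line 5 remove [mgj,qlf] add [mduf,irv,lhfzl] -> 11 lines: ise ulm qhd qsmf xpa rcg mduf irv lhfzl snt mrm
Hunk 5: at line 5 remove [mduf,irv] add [ibi,zdi] -> 11 lines: ise ulm qhd qsmf xpa rcg ibi zdi lhfzl snt mrm
Hunk 6: at line 5 remove [ibi,zdi] add [qxwrk,ooshp] -> 11 lines: ise ulm qhd qsmf xpa rcg qxwrk ooshp lhfzl snt mrm
Final line 2: ulm

Answer: ulm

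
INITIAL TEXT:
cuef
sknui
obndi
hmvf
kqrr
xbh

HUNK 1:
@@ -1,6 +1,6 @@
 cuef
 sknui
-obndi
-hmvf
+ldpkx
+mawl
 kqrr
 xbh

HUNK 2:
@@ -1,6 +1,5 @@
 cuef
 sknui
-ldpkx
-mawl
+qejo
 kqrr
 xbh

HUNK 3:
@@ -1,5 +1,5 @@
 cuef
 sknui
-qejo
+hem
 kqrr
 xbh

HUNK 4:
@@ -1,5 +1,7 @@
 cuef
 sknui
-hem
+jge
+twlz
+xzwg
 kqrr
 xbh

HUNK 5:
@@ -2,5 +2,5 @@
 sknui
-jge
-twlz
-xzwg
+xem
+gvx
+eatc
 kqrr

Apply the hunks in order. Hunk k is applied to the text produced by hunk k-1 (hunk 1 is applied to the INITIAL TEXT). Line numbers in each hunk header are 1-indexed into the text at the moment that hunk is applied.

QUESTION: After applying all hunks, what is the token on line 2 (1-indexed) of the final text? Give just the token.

Hunk 1: at line 1 remove [obndi,hmvf] add [ldpkx,mawl] -> 6 lines: cuef sknui ldpkx mawl kqrr xbh
Hunk 2: at line 1 remove [ldpkx,mawl] add [qejo] -> 5 lines: cuef sknui qejo kqrr xbh
Hunk 3: at line 1 remove [qejo] add [hem] -> 5 lines: cuef sknui hem kqrr xbh
Hunk 4: at line 1 remove [hem] add [jge,twlz,xzwg] -> 7 lines: cuef sknui jge twlz xzwg kqrr xbh
Hunk 5: at line 2 remove [jge,twlz,xzwg] add [xem,gvx,eatc] -> 7 lines: cuef sknui xem gvx eatc kqrr xbh
Final line 2: sknui

Answer: sknui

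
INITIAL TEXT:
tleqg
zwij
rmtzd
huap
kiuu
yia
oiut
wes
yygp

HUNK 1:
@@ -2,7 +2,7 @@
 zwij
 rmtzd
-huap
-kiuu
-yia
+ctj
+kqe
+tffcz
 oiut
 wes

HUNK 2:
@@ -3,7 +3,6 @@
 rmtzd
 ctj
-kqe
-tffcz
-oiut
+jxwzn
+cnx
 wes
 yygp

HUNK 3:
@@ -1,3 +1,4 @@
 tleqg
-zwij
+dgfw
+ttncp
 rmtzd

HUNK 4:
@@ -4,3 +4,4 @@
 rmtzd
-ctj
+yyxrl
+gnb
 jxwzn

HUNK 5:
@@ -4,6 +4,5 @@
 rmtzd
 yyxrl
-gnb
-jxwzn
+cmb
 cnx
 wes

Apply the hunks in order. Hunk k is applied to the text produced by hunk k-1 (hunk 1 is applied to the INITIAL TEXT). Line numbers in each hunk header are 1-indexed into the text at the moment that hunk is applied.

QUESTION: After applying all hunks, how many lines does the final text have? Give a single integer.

Answer: 9

Derivation:
Hunk 1: at line 2 remove [huap,kiuu,yia] add [ctj,kqe,tffcz] -> 9 lines: tleqg zwij rmtzd ctj kqe tffcz oiut wes yygp
Hunk 2: at line 3 remove [kqe,tffcz,oiut] add [jxwzn,cnx] -> 8 lines: tleqg zwij rmtzd ctj jxwzn cnx wes yygp
Hunk 3: at line 1 remove [zwij] add [dgfw,ttncp] -> 9 lines: tleqg dgfw ttncp rmtzd ctj jxwzn cnx wes yygp
Hunk 4: at line 4 remove [ctj] add [yyxrl,gnb] -> 10 lines: tleqg dgfw ttncp rmtzd yyxrl gnb jxwzn cnx wes yygp
Hunk 5: at line 4 remove [gnb,jxwzn] add [cmb] -> 9 lines: tleqg dgfw ttncp rmtzd yyxrl cmb cnx wes yygp
Final line count: 9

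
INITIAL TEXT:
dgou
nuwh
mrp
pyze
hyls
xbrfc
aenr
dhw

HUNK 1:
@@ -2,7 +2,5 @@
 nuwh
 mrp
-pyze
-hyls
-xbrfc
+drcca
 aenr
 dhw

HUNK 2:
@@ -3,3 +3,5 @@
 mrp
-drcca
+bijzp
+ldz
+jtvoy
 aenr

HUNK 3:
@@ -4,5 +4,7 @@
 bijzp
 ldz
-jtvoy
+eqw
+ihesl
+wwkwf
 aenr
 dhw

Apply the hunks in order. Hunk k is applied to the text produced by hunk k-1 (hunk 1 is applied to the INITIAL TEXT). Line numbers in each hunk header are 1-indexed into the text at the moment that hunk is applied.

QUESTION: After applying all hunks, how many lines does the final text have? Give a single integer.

Hunk 1: at line 2 remove [pyze,hyls,xbrfc] add [drcca] -> 6 lines: dgou nuwh mrp drcca aenr dhw
Hunk 2: at line 3 remove [drcca] add [bijzp,ldz,jtvoy] -> 8 lines: dgou nuwh mrp bijzp ldz jtvoy aenr dhw
Hunk 3: at line 4 remove [jtvoy] add [eqw,ihesl,wwkwf] -> 10 lines: dgou nuwh mrp bijzp ldz eqw ihesl wwkwf aenr dhw
Final line count: 10

Answer: 10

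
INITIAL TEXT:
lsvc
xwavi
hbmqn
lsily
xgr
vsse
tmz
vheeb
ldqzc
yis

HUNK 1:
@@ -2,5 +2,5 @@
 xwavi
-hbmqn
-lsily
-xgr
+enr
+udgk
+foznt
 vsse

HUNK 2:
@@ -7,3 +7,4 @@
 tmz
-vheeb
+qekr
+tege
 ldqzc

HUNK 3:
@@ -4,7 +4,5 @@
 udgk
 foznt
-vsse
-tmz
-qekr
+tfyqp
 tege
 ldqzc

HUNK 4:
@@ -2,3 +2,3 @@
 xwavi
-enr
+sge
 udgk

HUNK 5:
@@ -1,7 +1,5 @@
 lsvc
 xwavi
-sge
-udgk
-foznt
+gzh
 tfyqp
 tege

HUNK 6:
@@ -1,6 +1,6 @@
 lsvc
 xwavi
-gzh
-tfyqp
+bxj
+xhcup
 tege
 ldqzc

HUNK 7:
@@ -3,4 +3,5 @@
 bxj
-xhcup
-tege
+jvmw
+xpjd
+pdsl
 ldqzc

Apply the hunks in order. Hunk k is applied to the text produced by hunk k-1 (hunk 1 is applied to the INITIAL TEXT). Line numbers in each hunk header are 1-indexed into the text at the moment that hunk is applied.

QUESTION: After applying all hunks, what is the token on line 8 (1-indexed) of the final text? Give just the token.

Answer: yis

Derivation:
Hunk 1: at line 2 remove [hbmqn,lsily,xgr] add [enr,udgk,foznt] -> 10 lines: lsvc xwavi enr udgk foznt vsse tmz vheeb ldqzc yis
Hunk 2: at line 7 remove [vheeb] add [qekr,tege] -> 11 lines: lsvc xwavi enr udgk foznt vsse tmz qekr tege ldqzc yis
Hunk 3: at line 4 remove [vsse,tmz,qekr] add [tfyqp] -> 9 lines: lsvc xwavi enr udgk foznt tfyqp tege ldqzc yis
Hunk 4: at line 2 remove [enr] add [sge] -> 9 lines: lsvc xwavi sge udgk foznt tfyqp tege ldqzc yis
Hunk 5: at line 1 remove [sge,udgk,foznt] add [gzh] -> 7 lines: lsvc xwavi gzh tfyqp tege ldqzc yis
Hunk 6: at line 1 remove [gzh,tfyqp] add [bxj,xhcup] -> 7 lines: lsvc xwavi bxj xhcup tege ldqzc yis
Hunk 7: at line 3 remove [xhcup,tege] add [jvmw,xpjd,pdsl] -> 8 lines: lsvc xwavi bxj jvmw xpjd pdsl ldqzc yis
Final line 8: yis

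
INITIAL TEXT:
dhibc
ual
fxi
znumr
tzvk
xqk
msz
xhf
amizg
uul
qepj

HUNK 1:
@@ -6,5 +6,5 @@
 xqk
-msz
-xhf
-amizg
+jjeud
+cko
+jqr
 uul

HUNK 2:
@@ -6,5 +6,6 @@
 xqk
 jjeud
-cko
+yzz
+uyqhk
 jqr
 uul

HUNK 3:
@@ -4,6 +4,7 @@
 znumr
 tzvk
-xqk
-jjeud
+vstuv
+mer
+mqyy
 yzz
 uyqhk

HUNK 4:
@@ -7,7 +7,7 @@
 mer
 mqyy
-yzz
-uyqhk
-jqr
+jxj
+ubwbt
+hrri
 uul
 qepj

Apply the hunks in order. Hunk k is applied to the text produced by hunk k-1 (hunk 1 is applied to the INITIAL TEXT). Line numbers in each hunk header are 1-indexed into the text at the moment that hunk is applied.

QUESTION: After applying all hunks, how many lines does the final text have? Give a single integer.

Answer: 13

Derivation:
Hunk 1: at line 6 remove [msz,xhf,amizg] add [jjeud,cko,jqr] -> 11 lines: dhibc ual fxi znumr tzvk xqk jjeud cko jqr uul qepj
Hunk 2: at line 6 remove [cko] add [yzz,uyqhk] -> 12 lines: dhibc ual fxi znumr tzvk xqk jjeud yzz uyqhk jqr uul qepj
Hunk 3: at line 4 remove [xqk,jjeud] add [vstuv,mer,mqyy] -> 13 lines: dhibc ual fxi znumr tzvk vstuv mer mqyy yzz uyqhk jqr uul qepj
Hunk 4: at line 7 remove [yzz,uyqhk,jqr] add [jxj,ubwbt,hrri] -> 13 lines: dhibc ual fxi znumr tzvk vstuv mer mqyy jxj ubwbt hrri uul qepj
Final line count: 13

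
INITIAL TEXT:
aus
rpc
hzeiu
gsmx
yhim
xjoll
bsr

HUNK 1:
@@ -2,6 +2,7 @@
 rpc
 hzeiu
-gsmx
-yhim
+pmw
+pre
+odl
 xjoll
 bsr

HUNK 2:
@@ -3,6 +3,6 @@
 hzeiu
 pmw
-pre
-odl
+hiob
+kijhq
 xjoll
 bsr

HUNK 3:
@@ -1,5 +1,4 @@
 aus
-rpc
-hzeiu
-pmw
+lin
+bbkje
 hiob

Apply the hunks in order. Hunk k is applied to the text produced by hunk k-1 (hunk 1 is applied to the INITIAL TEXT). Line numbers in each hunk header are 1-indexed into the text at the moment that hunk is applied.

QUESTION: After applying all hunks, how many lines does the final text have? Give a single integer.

Hunk 1: at line 2 remove [gsmx,yhim] add [pmw,pre,odl] -> 8 lines: aus rpc hzeiu pmw pre odl xjoll bsr
Hunk 2: at line 3 remove [pre,odl] add [hiob,kijhq] -> 8 lines: aus rpc hzeiu pmw hiob kijhq xjoll bsr
Hunk 3: at line 1 remove [rpc,hzeiu,pmw] add [lin,bbkje] -> 7 lines: aus lin bbkje hiob kijhq xjoll bsr
Final line count: 7

Answer: 7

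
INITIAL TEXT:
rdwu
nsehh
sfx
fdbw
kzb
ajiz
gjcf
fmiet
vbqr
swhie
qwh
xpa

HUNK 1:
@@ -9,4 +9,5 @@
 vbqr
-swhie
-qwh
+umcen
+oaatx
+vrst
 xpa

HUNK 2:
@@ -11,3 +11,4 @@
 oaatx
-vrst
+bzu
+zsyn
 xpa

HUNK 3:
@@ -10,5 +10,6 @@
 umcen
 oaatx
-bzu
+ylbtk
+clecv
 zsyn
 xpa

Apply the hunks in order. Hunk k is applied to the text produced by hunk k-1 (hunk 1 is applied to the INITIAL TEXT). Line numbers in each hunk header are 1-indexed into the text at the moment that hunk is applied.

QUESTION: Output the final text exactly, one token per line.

Answer: rdwu
nsehh
sfx
fdbw
kzb
ajiz
gjcf
fmiet
vbqr
umcen
oaatx
ylbtk
clecv
zsyn
xpa

Derivation:
Hunk 1: at line 9 remove [swhie,qwh] add [umcen,oaatx,vrst] -> 13 lines: rdwu nsehh sfx fdbw kzb ajiz gjcf fmiet vbqr umcen oaatx vrst xpa
Hunk 2: at line 11 remove [vrst] add [bzu,zsyn] -> 14 lines: rdwu nsehh sfx fdbw kzb ajiz gjcf fmiet vbqr umcen oaatx bzu zsyn xpa
Hunk 3: at line 10 remove [bzu] add [ylbtk,clecv] -> 15 lines: rdwu nsehh sfx fdbw kzb ajiz gjcf fmiet vbqr umcen oaatx ylbtk clecv zsyn xpa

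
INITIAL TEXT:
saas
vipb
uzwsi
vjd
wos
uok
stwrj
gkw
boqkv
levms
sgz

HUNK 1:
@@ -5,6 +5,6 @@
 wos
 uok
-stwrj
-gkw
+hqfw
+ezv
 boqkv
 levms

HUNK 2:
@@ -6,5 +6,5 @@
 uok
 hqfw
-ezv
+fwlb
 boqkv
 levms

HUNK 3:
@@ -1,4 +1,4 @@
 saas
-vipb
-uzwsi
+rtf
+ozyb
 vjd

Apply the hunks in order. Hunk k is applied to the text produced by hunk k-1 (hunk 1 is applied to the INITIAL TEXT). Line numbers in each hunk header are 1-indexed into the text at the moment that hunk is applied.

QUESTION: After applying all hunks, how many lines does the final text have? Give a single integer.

Answer: 11

Derivation:
Hunk 1: at line 5 remove [stwrj,gkw] add [hqfw,ezv] -> 11 lines: saas vipb uzwsi vjd wos uok hqfw ezv boqkv levms sgz
Hunk 2: at line 6 remove [ezv] add [fwlb] -> 11 lines: saas vipb uzwsi vjd wos uok hqfw fwlb boqkv levms sgz
Hunk 3: at line 1 remove [vipb,uzwsi] add [rtf,ozyb] -> 11 lines: saas rtf ozyb vjd wos uok hqfw fwlb boqkv levms sgz
Final line count: 11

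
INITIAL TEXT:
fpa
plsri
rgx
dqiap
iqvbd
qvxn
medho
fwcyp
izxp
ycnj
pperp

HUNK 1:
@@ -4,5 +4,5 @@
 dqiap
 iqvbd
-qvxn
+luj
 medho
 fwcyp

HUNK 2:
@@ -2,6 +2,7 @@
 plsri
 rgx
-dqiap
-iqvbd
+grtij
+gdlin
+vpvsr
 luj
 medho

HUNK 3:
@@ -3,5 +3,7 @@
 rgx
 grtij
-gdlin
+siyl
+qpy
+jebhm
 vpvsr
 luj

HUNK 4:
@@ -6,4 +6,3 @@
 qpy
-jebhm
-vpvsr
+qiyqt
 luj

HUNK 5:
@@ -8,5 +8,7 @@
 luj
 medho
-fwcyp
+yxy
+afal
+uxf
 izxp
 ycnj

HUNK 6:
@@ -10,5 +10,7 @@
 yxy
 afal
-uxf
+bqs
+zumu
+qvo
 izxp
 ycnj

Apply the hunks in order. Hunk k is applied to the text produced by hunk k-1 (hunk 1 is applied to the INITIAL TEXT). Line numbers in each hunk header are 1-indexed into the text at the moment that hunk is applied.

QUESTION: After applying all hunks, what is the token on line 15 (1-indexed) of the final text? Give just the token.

Hunk 1: at line 4 remove [qvxn] add [luj] -> 11 lines: fpa plsri rgx dqiap iqvbd luj medho fwcyp izxp ycnj pperp
Hunk 2: at line 2 remove [dqiap,iqvbd] add [grtij,gdlin,vpvsr] -> 12 lines: fpa plsri rgx grtij gdlin vpvsr luj medho fwcyp izxp ycnj pperp
Hunk 3: at line 3 remove [gdlin] add [siyl,qpy,jebhm] -> 14 lines: fpa plsri rgx grtij siyl qpy jebhm vpvsr luj medho fwcyp izxp ycnj pperp
Hunk 4: at line 6 remove [jebhm,vpvsr] add [qiyqt] -> 13 lines: fpa plsri rgx grtij siyl qpy qiyqt luj medho fwcyp izxp ycnj pperp
Hunk 5: at line 8 remove [fwcyp] add [yxy,afal,uxf] -> 15 lines: fpa plsri rgx grtij siyl qpy qiyqt luj medho yxy afal uxf izxp ycnj pperp
Hunk 6: at line 10 remove [uxf] add [bqs,zumu,qvo] -> 17 lines: fpa plsri rgx grtij siyl qpy qiyqt luj medho yxy afal bqs zumu qvo izxp ycnj pperp
Final line 15: izxp

Answer: izxp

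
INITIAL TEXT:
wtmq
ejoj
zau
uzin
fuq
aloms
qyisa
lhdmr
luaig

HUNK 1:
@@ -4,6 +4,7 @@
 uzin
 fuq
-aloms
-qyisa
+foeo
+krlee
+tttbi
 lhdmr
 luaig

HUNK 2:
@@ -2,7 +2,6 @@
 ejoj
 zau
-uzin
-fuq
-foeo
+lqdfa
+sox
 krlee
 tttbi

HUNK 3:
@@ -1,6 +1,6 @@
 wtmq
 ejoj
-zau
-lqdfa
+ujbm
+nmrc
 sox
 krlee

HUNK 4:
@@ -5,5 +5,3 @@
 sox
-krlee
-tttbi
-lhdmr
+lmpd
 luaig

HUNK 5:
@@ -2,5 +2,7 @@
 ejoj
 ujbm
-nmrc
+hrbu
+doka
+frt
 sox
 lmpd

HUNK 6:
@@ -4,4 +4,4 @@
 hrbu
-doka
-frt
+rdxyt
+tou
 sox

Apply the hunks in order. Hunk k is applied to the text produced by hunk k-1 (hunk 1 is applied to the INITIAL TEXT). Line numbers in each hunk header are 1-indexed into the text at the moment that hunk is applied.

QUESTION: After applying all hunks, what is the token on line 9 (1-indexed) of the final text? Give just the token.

Hunk 1: at line 4 remove [aloms,qyisa] add [foeo,krlee,tttbi] -> 10 lines: wtmq ejoj zau uzin fuq foeo krlee tttbi lhdmr luaig
Hunk 2: at line 2 remove [uzin,fuq,foeo] add [lqdfa,sox] -> 9 lines: wtmq ejoj zau lqdfa sox krlee tttbi lhdmr luaig
Hunk 3: at line 1 remove [zau,lqdfa] add [ujbm,nmrc] -> 9 lines: wtmq ejoj ujbm nmrc sox krlee tttbi lhdmr luaig
Hunk 4: at line 5 remove [krlee,tttbi,lhdmr] add [lmpd] -> 7 lines: wtmq ejoj ujbm nmrc sox lmpd luaig
Hunk 5: at line 2 remove [nmrc] add [hrbu,doka,frt] -> 9 lines: wtmq ejoj ujbm hrbu doka frt sox lmpd luaig
Hunk 6: at line 4 remove [doka,frt] add [rdxyt,tou] -> 9 lines: wtmq ejoj ujbm hrbu rdxyt tou sox lmpd luaig
Final line 9: luaig

Answer: luaig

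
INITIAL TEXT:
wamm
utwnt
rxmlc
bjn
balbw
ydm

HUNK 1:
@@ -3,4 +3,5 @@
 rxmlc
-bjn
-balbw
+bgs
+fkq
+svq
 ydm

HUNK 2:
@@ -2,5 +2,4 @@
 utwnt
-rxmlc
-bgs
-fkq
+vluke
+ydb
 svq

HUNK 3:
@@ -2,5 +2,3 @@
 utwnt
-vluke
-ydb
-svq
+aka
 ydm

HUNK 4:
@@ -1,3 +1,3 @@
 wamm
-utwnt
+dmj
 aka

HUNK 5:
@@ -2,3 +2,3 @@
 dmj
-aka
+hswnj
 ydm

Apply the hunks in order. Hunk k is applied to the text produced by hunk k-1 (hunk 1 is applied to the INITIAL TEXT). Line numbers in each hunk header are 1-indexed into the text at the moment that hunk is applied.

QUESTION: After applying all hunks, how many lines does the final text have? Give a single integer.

Hunk 1: at line 3 remove [bjn,balbw] add [bgs,fkq,svq] -> 7 lines: wamm utwnt rxmlc bgs fkq svq ydm
Hunk 2: at line 2 remove [rxmlc,bgs,fkq] add [vluke,ydb] -> 6 lines: wamm utwnt vluke ydb svq ydm
Hunk 3: at line 2 remove [vluke,ydb,svq] add [aka] -> 4 lines: wamm utwnt aka ydm
Hunk 4: at line 1 remove [utwnt] add [dmj] -> 4 lines: wamm dmj aka ydm
Hunk 5: at line 2 remove [aka] add [hswnj] -> 4 lines: wamm dmj hswnj ydm
Final line count: 4

Answer: 4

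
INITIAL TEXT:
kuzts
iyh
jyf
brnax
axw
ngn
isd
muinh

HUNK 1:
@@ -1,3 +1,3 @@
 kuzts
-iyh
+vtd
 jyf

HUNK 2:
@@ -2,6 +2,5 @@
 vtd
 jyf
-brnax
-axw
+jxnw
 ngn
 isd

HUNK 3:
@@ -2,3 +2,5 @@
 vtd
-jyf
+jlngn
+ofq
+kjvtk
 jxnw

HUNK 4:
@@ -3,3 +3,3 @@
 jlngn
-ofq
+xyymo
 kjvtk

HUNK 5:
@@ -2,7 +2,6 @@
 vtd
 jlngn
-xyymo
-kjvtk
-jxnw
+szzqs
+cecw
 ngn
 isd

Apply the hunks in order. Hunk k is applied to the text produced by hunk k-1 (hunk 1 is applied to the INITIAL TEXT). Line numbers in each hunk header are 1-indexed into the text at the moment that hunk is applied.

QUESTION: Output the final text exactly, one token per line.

Hunk 1: at line 1 remove [iyh] add [vtd] -> 8 lines: kuzts vtd jyf brnax axw ngn isd muinh
Hunk 2: at line 2 remove [brnax,axw] add [jxnw] -> 7 lines: kuzts vtd jyf jxnw ngn isd muinh
Hunk 3: at line 2 remove [jyf] add [jlngn,ofq,kjvtk] -> 9 lines: kuzts vtd jlngn ofq kjvtk jxnw ngn isd muinh
Hunk 4: at line 3 remove [ofq] add [xyymo] -> 9 lines: kuzts vtd jlngn xyymo kjvtk jxnw ngn isd muinh
Hunk 5: at line 2 remove [xyymo,kjvtk,jxnw] add [szzqs,cecw] -> 8 lines: kuzts vtd jlngn szzqs cecw ngn isd muinh

Answer: kuzts
vtd
jlngn
szzqs
cecw
ngn
isd
muinh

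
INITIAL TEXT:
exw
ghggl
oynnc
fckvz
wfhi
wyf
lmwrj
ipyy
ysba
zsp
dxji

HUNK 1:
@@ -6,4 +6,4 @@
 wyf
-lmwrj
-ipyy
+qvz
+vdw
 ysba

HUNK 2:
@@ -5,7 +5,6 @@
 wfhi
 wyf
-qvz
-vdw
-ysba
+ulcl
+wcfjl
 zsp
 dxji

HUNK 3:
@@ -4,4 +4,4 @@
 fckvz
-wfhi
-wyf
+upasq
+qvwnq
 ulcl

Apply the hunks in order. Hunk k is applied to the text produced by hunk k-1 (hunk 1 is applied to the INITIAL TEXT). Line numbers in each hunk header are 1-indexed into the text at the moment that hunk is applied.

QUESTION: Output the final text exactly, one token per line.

Hunk 1: at line 6 remove [lmwrj,ipyy] add [qvz,vdw] -> 11 lines: exw ghggl oynnc fckvz wfhi wyf qvz vdw ysba zsp dxji
Hunk 2: at line 5 remove [qvz,vdw,ysba] add [ulcl,wcfjl] -> 10 lines: exw ghggl oynnc fckvz wfhi wyf ulcl wcfjl zsp dxji
Hunk 3: at line 4 remove [wfhi,wyf] add [upasq,qvwnq] -> 10 lines: exw ghggl oynnc fckvz upasq qvwnq ulcl wcfjl zsp dxji

Answer: exw
ghggl
oynnc
fckvz
upasq
qvwnq
ulcl
wcfjl
zsp
dxji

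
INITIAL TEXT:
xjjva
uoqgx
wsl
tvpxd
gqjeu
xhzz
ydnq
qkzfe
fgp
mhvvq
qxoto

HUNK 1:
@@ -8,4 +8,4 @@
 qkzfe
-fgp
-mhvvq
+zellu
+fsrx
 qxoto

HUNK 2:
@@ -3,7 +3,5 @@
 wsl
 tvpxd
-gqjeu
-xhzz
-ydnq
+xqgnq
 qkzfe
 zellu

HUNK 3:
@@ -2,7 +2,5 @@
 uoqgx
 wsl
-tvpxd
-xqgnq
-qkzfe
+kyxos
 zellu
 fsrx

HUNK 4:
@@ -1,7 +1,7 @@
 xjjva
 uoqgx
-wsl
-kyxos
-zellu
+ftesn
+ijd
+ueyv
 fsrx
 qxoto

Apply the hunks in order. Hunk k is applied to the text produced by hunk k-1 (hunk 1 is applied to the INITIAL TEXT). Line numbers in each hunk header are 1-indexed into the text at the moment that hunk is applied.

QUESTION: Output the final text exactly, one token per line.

Hunk 1: at line 8 remove [fgp,mhvvq] add [zellu,fsrx] -> 11 lines: xjjva uoqgx wsl tvpxd gqjeu xhzz ydnq qkzfe zellu fsrx qxoto
Hunk 2: at line 3 remove [gqjeu,xhzz,ydnq] add [xqgnq] -> 9 lines: xjjva uoqgx wsl tvpxd xqgnq qkzfe zellu fsrx qxoto
Hunk 3: at line 2 remove [tvpxd,xqgnq,qkzfe] add [kyxos] -> 7 lines: xjjva uoqgx wsl kyxos zellu fsrx qxoto
Hunk 4: at line 1 remove [wsl,kyxos,zellu] add [ftesn,ijd,ueyv] -> 7 lines: xjjva uoqgx ftesn ijd ueyv fsrx qxoto

Answer: xjjva
uoqgx
ftesn
ijd
ueyv
fsrx
qxoto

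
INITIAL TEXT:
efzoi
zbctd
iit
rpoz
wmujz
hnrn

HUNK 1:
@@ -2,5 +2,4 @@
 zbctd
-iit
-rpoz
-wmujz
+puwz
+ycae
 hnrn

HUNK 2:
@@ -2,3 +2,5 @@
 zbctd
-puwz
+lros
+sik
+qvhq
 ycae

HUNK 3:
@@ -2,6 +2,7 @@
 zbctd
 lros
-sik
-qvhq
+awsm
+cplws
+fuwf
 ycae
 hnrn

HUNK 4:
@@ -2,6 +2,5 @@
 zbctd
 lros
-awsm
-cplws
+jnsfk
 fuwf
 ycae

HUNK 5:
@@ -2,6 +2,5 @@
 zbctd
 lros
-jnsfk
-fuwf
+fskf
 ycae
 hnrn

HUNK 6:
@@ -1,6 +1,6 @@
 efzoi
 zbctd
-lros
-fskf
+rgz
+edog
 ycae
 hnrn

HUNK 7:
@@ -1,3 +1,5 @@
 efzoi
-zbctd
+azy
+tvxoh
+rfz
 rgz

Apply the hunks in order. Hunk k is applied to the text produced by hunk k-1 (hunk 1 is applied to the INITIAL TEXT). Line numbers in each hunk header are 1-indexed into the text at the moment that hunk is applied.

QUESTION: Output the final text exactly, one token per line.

Answer: efzoi
azy
tvxoh
rfz
rgz
edog
ycae
hnrn

Derivation:
Hunk 1: at line 2 remove [iit,rpoz,wmujz] add [puwz,ycae] -> 5 lines: efzoi zbctd puwz ycae hnrn
Hunk 2: at line 2 remove [puwz] add [lros,sik,qvhq] -> 7 lines: efzoi zbctd lros sik qvhq ycae hnrn
Hunk 3: at line 2 remove [sik,qvhq] add [awsm,cplws,fuwf] -> 8 lines: efzoi zbctd lros awsm cplws fuwf ycae hnrn
Hunk 4: at line 2 remove [awsm,cplws] add [jnsfk] -> 7 lines: efzoi zbctd lros jnsfk fuwf ycae hnrn
Hunk 5: at line 2 remove [jnsfk,fuwf] add [fskf] -> 6 lines: efzoi zbctd lros fskf ycae hnrn
Hunk 6: at line 1 remove [lros,fskf] add [rgz,edog] -> 6 lines: efzoi zbctd rgz edog ycae hnrn
Hunk 7: at line 1 remove [zbctd] add [azy,tvxoh,rfz] -> 8 lines: efzoi azy tvxoh rfz rgz edog ycae hnrn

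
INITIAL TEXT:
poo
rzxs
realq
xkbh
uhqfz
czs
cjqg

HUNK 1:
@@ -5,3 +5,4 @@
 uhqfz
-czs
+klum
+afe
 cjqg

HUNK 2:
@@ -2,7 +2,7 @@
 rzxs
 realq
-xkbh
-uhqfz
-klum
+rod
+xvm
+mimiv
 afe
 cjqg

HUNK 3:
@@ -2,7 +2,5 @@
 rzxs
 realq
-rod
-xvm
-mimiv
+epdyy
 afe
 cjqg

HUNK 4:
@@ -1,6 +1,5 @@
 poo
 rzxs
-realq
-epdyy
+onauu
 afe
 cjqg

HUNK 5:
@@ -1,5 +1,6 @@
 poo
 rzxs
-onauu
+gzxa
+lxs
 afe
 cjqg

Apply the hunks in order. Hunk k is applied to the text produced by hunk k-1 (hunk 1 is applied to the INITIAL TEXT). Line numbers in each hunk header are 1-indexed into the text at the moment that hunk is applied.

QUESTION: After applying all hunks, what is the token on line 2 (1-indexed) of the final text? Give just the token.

Answer: rzxs

Derivation:
Hunk 1: at line 5 remove [czs] add [klum,afe] -> 8 lines: poo rzxs realq xkbh uhqfz klum afe cjqg
Hunk 2: at line 2 remove [xkbh,uhqfz,klum] add [rod,xvm,mimiv] -> 8 lines: poo rzxs realq rod xvm mimiv afe cjqg
Hunk 3: at line 2 remove [rod,xvm,mimiv] add [epdyy] -> 6 lines: poo rzxs realq epdyy afe cjqg
Hunk 4: at line 1 remove [realq,epdyy] add [onauu] -> 5 lines: poo rzxs onauu afe cjqg
Hunk 5: at line 1 remove [onauu] add [gzxa,lxs] -> 6 lines: poo rzxs gzxa lxs afe cjqg
Final line 2: rzxs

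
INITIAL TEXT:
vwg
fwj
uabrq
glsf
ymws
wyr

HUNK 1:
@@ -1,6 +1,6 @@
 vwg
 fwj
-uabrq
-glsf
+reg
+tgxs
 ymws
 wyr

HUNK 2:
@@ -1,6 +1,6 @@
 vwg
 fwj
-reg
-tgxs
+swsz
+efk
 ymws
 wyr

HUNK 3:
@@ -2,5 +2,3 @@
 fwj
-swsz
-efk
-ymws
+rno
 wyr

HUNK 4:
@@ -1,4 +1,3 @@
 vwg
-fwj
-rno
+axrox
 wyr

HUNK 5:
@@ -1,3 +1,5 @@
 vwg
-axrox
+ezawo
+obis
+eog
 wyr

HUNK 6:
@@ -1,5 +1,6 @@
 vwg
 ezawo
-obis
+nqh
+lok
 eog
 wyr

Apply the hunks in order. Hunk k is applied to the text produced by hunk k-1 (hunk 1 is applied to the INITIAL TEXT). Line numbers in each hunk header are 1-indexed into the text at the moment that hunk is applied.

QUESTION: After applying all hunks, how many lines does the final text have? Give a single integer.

Answer: 6

Derivation:
Hunk 1: at line 1 remove [uabrq,glsf] add [reg,tgxs] -> 6 lines: vwg fwj reg tgxs ymws wyr
Hunk 2: at line 1 remove [reg,tgxs] add [swsz,efk] -> 6 lines: vwg fwj swsz efk ymws wyr
Hunk 3: at line 2 remove [swsz,efk,ymws] add [rno] -> 4 lines: vwg fwj rno wyr
Hunk 4: at line 1 remove [fwj,rno] add [axrox] -> 3 lines: vwg axrox wyr
Hunk 5: at line 1 remove [axrox] add [ezawo,obis,eog] -> 5 lines: vwg ezawo obis eog wyr
Hunk 6: at line 1 remove [obis] add [nqh,lok] -> 6 lines: vwg ezawo nqh lok eog wyr
Final line count: 6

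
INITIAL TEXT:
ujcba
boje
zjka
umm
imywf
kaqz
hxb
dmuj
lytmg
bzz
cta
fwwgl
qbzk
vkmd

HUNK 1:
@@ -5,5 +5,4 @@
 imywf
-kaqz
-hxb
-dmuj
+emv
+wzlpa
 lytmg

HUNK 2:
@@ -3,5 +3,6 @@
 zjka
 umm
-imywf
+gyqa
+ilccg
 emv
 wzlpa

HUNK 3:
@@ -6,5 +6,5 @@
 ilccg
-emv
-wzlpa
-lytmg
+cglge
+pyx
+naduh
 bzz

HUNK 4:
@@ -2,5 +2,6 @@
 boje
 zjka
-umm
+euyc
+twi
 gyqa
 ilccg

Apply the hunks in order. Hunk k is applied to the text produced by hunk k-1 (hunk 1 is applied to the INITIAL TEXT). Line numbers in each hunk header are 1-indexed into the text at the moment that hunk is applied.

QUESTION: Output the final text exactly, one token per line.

Hunk 1: at line 5 remove [kaqz,hxb,dmuj] add [emv,wzlpa] -> 13 lines: ujcba boje zjka umm imywf emv wzlpa lytmg bzz cta fwwgl qbzk vkmd
Hunk 2: at line 3 remove [imywf] add [gyqa,ilccg] -> 14 lines: ujcba boje zjka umm gyqa ilccg emv wzlpa lytmg bzz cta fwwgl qbzk vkmd
Hunk 3: at line 6 remove [emv,wzlpa,lytmg] add [cglge,pyx,naduh] -> 14 lines: ujcba boje zjka umm gyqa ilccg cglge pyx naduh bzz cta fwwgl qbzk vkmd
Hunk 4: at line 2 remove [umm] add [euyc,twi] -> 15 lines: ujcba boje zjka euyc twi gyqa ilccg cglge pyx naduh bzz cta fwwgl qbzk vkmd

Answer: ujcba
boje
zjka
euyc
twi
gyqa
ilccg
cglge
pyx
naduh
bzz
cta
fwwgl
qbzk
vkmd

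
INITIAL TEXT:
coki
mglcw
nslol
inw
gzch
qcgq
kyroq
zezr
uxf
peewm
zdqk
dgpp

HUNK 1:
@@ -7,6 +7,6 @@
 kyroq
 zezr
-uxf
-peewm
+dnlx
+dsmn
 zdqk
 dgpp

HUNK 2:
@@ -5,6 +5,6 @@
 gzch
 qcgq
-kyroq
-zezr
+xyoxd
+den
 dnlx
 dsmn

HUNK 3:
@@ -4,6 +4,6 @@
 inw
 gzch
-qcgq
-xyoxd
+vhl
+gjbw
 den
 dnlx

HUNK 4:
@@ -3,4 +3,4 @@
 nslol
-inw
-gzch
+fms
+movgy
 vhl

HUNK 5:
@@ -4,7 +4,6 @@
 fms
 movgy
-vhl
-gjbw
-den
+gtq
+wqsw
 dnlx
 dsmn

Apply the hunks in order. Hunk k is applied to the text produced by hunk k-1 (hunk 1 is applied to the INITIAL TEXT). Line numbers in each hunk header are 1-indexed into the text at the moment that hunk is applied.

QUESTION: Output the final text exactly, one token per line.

Answer: coki
mglcw
nslol
fms
movgy
gtq
wqsw
dnlx
dsmn
zdqk
dgpp

Derivation:
Hunk 1: at line 7 remove [uxf,peewm] add [dnlx,dsmn] -> 12 lines: coki mglcw nslol inw gzch qcgq kyroq zezr dnlx dsmn zdqk dgpp
Hunk 2: at line 5 remove [kyroq,zezr] add [xyoxd,den] -> 12 lines: coki mglcw nslol inw gzch qcgq xyoxd den dnlx dsmn zdqk dgpp
Hunk 3: at line 4 remove [qcgq,xyoxd] add [vhl,gjbw] -> 12 lines: coki mglcw nslol inw gzch vhl gjbw den dnlx dsmn zdqk dgpp
Hunk 4: at line 3 remove [inw,gzch] add [fms,movgy] -> 12 lines: coki mglcw nslol fms movgy vhl gjbw den dnlx dsmn zdqk dgpp
Hunk 5: at line 4 remove [vhl,gjbw,den] add [gtq,wqsw] -> 11 lines: coki mglcw nslol fms movgy gtq wqsw dnlx dsmn zdqk dgpp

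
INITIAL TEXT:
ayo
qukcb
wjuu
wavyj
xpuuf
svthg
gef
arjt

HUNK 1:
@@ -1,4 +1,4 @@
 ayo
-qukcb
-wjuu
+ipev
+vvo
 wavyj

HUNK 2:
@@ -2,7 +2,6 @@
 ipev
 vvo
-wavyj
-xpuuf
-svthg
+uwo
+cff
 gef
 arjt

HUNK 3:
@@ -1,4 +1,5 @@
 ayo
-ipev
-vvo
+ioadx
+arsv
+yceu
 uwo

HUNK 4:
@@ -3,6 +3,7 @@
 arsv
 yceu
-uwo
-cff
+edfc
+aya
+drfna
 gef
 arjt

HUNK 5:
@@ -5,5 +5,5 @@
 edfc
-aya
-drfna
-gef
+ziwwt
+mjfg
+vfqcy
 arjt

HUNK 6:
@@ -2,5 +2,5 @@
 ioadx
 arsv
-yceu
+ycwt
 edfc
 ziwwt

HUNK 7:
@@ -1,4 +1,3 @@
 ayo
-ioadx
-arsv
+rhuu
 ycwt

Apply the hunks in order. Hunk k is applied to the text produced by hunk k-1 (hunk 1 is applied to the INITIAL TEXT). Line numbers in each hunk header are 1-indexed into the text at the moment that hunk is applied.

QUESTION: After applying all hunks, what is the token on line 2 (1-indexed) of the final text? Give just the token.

Answer: rhuu

Derivation:
Hunk 1: at line 1 remove [qukcb,wjuu] add [ipev,vvo] -> 8 lines: ayo ipev vvo wavyj xpuuf svthg gef arjt
Hunk 2: at line 2 remove [wavyj,xpuuf,svthg] add [uwo,cff] -> 7 lines: ayo ipev vvo uwo cff gef arjt
Hunk 3: at line 1 remove [ipev,vvo] add [ioadx,arsv,yceu] -> 8 lines: ayo ioadx arsv yceu uwo cff gef arjt
Hunk 4: at line 3 remove [uwo,cff] add [edfc,aya,drfna] -> 9 lines: ayo ioadx arsv yceu edfc aya drfna gef arjt
Hunk 5: at line 5 remove [aya,drfna,gef] add [ziwwt,mjfg,vfqcy] -> 9 lines: ayo ioadx arsv yceu edfc ziwwt mjfg vfqcy arjt
Hunk 6: at line 2 remove [yceu] add [ycwt] -> 9 lines: ayo ioadx arsv ycwt edfc ziwwt mjfg vfqcy arjt
Hunk 7: at line 1 remove [ioadx,arsv] add [rhuu] -> 8 lines: ayo rhuu ycwt edfc ziwwt mjfg vfqcy arjt
Final line 2: rhuu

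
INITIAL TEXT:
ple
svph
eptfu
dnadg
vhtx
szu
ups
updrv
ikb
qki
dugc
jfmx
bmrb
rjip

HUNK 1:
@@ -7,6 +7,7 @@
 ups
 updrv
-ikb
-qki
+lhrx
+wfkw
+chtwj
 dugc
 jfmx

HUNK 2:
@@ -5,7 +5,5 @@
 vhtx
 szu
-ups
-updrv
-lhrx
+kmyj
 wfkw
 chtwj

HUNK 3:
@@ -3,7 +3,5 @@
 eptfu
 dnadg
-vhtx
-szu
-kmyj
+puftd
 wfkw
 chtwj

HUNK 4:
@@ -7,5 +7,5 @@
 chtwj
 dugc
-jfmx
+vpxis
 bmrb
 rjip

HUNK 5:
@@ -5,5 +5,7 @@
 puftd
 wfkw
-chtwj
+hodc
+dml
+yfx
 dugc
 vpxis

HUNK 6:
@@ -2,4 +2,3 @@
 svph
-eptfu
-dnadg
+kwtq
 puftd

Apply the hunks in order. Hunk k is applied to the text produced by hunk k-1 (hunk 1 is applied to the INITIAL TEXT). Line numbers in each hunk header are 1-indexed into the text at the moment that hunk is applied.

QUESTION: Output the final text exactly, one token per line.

Answer: ple
svph
kwtq
puftd
wfkw
hodc
dml
yfx
dugc
vpxis
bmrb
rjip

Derivation:
Hunk 1: at line 7 remove [ikb,qki] add [lhrx,wfkw,chtwj] -> 15 lines: ple svph eptfu dnadg vhtx szu ups updrv lhrx wfkw chtwj dugc jfmx bmrb rjip
Hunk 2: at line 5 remove [ups,updrv,lhrx] add [kmyj] -> 13 lines: ple svph eptfu dnadg vhtx szu kmyj wfkw chtwj dugc jfmx bmrb rjip
Hunk 3: at line 3 remove [vhtx,szu,kmyj] add [puftd] -> 11 lines: ple svph eptfu dnadg puftd wfkw chtwj dugc jfmx bmrb rjip
Hunk 4: at line 7 remove [jfmx] add [vpxis] -> 11 lines: ple svph eptfu dnadg puftd wfkw chtwj dugc vpxis bmrb rjip
Hunk 5: at line 5 remove [chtwj] add [hodc,dml,yfx] -> 13 lines: ple svph eptfu dnadg puftd wfkw hodc dml yfx dugc vpxis bmrb rjip
Hunk 6: at line 2 remove [eptfu,dnadg] add [kwtq] -> 12 lines: ple svph kwtq puftd wfkw hodc dml yfx dugc vpxis bmrb rjip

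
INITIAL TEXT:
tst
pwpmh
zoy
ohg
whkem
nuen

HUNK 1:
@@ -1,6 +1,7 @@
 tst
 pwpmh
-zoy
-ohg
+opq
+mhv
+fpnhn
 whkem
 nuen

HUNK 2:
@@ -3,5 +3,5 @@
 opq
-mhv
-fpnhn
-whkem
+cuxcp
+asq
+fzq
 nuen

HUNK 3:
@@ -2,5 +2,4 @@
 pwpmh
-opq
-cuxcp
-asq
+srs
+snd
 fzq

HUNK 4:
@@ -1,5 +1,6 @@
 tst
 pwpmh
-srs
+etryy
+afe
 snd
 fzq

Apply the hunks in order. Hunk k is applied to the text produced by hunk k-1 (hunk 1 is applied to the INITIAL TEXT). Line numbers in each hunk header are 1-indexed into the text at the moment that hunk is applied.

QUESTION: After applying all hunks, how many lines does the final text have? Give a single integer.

Hunk 1: at line 1 remove [zoy,ohg] add [opq,mhv,fpnhn] -> 7 lines: tst pwpmh opq mhv fpnhn whkem nuen
Hunk 2: at line 3 remove [mhv,fpnhn,whkem] add [cuxcp,asq,fzq] -> 7 lines: tst pwpmh opq cuxcp asq fzq nuen
Hunk 3: at line 2 remove [opq,cuxcp,asq] add [srs,snd] -> 6 lines: tst pwpmh srs snd fzq nuen
Hunk 4: at line 1 remove [srs] add [etryy,afe] -> 7 lines: tst pwpmh etryy afe snd fzq nuen
Final line count: 7

Answer: 7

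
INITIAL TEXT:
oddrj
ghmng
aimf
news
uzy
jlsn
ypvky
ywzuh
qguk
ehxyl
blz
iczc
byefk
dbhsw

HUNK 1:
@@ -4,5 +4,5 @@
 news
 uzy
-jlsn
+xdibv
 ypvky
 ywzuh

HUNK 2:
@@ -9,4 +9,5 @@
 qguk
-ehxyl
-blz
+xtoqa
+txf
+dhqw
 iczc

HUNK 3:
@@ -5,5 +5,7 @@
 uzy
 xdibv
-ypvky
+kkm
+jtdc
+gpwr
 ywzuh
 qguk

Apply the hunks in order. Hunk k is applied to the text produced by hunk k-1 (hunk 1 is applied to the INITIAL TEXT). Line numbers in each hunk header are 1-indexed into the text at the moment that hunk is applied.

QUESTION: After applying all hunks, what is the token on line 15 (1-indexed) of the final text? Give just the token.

Hunk 1: at line 4 remove [jlsn] add [xdibv] -> 14 lines: oddrj ghmng aimf news uzy xdibv ypvky ywzuh qguk ehxyl blz iczc byefk dbhsw
Hunk 2: at line 9 remove [ehxyl,blz] add [xtoqa,txf,dhqw] -> 15 lines: oddrj ghmng aimf news uzy xdibv ypvky ywzuh qguk xtoqa txf dhqw iczc byefk dbhsw
Hunk 3: at line 5 remove [ypvky] add [kkm,jtdc,gpwr] -> 17 lines: oddrj ghmng aimf news uzy xdibv kkm jtdc gpwr ywzuh qguk xtoqa txf dhqw iczc byefk dbhsw
Final line 15: iczc

Answer: iczc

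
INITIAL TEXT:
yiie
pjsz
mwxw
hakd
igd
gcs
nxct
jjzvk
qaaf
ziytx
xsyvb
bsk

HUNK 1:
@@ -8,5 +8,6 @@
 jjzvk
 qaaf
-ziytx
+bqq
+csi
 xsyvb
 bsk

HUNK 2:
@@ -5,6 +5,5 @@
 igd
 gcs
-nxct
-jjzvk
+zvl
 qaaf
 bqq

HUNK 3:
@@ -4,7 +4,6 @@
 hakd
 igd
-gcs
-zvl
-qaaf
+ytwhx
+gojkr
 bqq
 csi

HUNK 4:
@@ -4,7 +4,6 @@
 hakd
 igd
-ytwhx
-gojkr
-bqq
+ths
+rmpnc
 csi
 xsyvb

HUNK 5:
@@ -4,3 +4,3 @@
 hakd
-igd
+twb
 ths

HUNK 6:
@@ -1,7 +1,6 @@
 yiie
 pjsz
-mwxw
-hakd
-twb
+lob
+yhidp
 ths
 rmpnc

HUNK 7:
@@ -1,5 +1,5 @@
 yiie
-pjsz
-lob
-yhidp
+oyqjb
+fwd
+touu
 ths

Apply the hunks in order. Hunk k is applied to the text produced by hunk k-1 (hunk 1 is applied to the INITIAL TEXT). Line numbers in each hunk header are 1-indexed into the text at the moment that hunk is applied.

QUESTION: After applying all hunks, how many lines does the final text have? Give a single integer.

Answer: 9

Derivation:
Hunk 1: at line 8 remove [ziytx] add [bqq,csi] -> 13 lines: yiie pjsz mwxw hakd igd gcs nxct jjzvk qaaf bqq csi xsyvb bsk
Hunk 2: at line 5 remove [nxct,jjzvk] add [zvl] -> 12 lines: yiie pjsz mwxw hakd igd gcs zvl qaaf bqq csi xsyvb bsk
Hunk 3: at line 4 remove [gcs,zvl,qaaf] add [ytwhx,gojkr] -> 11 lines: yiie pjsz mwxw hakd igd ytwhx gojkr bqq csi xsyvb bsk
Hunk 4: at line 4 remove [ytwhx,gojkr,bqq] add [ths,rmpnc] -> 10 lines: yiie pjsz mwxw hakd igd ths rmpnc csi xsyvb bsk
Hunk 5: at line 4 remove [igd] add [twb] -> 10 lines: yiie pjsz mwxw hakd twb ths rmpnc csi xsyvb bsk
Hunk 6: at line 1 remove [mwxw,hakd,twb] add [lob,yhidp] -> 9 lines: yiie pjsz lob yhidp ths rmpnc csi xsyvb bsk
Hunk 7: at line 1 remove [pjsz,lob,yhidp] add [oyqjb,fwd,touu] -> 9 lines: yiie oyqjb fwd touu ths rmpnc csi xsyvb bsk
Final line count: 9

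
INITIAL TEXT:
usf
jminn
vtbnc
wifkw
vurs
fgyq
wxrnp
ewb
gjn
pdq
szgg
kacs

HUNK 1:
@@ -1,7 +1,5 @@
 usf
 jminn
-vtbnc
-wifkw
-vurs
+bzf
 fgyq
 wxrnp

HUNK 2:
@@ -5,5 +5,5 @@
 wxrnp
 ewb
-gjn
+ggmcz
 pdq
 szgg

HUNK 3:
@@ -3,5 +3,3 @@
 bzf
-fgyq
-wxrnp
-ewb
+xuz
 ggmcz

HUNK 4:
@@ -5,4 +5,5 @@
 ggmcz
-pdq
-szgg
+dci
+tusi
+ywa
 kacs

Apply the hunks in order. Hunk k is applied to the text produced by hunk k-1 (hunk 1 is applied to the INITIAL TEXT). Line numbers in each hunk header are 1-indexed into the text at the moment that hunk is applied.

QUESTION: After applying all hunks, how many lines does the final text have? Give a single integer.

Hunk 1: at line 1 remove [vtbnc,wifkw,vurs] add [bzf] -> 10 lines: usf jminn bzf fgyq wxrnp ewb gjn pdq szgg kacs
Hunk 2: at line 5 remove [gjn] add [ggmcz] -> 10 lines: usf jminn bzf fgyq wxrnp ewb ggmcz pdq szgg kacs
Hunk 3: at line 3 remove [fgyq,wxrnp,ewb] add [xuz] -> 8 lines: usf jminn bzf xuz ggmcz pdq szgg kacs
Hunk 4: at line 5 remove [pdq,szgg] add [dci,tusi,ywa] -> 9 lines: usf jminn bzf xuz ggmcz dci tusi ywa kacs
Final line count: 9

Answer: 9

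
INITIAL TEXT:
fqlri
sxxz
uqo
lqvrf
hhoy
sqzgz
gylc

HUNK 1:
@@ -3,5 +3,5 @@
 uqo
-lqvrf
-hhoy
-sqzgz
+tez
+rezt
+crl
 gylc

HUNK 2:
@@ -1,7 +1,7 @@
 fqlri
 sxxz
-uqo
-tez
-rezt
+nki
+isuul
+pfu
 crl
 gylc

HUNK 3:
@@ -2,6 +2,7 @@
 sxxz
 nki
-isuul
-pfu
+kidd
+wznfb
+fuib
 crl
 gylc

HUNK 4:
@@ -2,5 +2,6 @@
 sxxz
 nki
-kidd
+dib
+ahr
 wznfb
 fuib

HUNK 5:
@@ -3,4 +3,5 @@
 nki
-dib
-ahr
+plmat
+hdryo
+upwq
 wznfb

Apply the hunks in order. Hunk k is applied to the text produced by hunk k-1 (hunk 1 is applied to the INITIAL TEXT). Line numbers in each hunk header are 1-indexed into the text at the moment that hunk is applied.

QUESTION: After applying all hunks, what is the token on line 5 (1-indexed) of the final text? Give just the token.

Answer: hdryo

Derivation:
Hunk 1: at line 3 remove [lqvrf,hhoy,sqzgz] add [tez,rezt,crl] -> 7 lines: fqlri sxxz uqo tez rezt crl gylc
Hunk 2: at line 1 remove [uqo,tez,rezt] add [nki,isuul,pfu] -> 7 lines: fqlri sxxz nki isuul pfu crl gylc
Hunk 3: at line 2 remove [isuul,pfu] add [kidd,wznfb,fuib] -> 8 lines: fqlri sxxz nki kidd wznfb fuib crl gylc
Hunk 4: at line 2 remove [kidd] add [dib,ahr] -> 9 lines: fqlri sxxz nki dib ahr wznfb fuib crl gylc
Hunk 5: at line 3 remove [dib,ahr] add [plmat,hdryo,upwq] -> 10 lines: fqlri sxxz nki plmat hdryo upwq wznfb fuib crl gylc
Final line 5: hdryo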